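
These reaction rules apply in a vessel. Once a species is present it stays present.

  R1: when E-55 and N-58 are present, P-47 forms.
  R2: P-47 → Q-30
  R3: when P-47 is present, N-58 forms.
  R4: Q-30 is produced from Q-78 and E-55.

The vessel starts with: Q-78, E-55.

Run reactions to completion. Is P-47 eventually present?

No

P-47 would need E-55 and N-58 (R1), but N-58 never forms.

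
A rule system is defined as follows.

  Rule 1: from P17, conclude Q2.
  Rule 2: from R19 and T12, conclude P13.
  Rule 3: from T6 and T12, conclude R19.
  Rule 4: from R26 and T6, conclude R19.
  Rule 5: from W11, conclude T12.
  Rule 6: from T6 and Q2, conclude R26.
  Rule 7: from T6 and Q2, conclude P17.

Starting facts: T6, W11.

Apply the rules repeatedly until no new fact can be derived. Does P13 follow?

Yes

W11 holds, so T12 follows (Rule 5).
From T6 and T12, Rule 3 gives R19.
From R19 and T12, Rule 2 gives P13.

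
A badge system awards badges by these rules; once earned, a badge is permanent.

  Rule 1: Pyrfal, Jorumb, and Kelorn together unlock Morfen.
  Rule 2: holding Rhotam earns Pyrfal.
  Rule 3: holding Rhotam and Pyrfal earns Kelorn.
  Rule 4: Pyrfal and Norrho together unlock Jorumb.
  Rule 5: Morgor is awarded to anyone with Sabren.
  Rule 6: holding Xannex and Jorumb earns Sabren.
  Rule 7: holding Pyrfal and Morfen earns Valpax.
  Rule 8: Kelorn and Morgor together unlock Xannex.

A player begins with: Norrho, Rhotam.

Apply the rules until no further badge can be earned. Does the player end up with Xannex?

No

Xannex would need Kelorn and Morgor (Rule 8), but Morgor is never earned.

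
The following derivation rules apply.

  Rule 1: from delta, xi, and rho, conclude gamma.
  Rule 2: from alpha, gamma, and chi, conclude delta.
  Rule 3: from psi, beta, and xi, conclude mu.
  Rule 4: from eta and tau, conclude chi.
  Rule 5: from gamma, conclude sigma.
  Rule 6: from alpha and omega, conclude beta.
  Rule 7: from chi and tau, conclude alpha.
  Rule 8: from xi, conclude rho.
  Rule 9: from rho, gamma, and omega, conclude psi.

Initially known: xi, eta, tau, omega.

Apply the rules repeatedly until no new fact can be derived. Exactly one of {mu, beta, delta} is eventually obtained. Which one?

From eta and tau, Rule 4 gives chi.
chi and tau hold, so alpha follows (Rule 7).
From alpha and omega, Rule 6 gives beta.
mu would need psi, beta, and xi (Rule 3), but psi is never established. delta would need alpha, gamma, and chi (Rule 2), but gamma is never established.

beta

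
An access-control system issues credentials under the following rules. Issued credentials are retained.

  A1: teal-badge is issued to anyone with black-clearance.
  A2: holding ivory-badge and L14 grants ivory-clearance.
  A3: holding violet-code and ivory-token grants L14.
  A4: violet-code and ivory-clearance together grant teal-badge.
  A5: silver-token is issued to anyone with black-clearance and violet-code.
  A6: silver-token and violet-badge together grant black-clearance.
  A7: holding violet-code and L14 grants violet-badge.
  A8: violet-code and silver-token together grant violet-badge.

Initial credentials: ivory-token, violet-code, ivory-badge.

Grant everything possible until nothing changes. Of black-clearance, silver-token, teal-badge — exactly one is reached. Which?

Holding violet-code and ivory-token grants L14 (A3).
Holding ivory-badge and L14 grants ivory-clearance (A2).
Holding violet-code and ivory-clearance grants teal-badge (A4).
silver-token would need black-clearance and violet-code (A5), but black-clearance is never granted. black-clearance would need silver-token and violet-badge (A6), but silver-token is never granted.

teal-badge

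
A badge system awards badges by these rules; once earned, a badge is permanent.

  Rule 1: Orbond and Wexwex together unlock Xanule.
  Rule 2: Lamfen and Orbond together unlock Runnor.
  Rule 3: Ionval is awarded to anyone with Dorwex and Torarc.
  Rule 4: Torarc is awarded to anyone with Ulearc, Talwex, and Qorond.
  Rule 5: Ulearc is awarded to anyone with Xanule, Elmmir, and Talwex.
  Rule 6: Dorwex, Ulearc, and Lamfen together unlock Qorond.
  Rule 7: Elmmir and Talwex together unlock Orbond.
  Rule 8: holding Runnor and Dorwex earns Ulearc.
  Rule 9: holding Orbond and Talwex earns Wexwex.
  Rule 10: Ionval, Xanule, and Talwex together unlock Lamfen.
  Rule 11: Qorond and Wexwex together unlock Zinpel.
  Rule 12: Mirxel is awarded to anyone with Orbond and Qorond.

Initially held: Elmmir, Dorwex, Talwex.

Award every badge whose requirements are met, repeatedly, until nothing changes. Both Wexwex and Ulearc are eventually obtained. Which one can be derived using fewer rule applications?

Wexwex: With Elmmir and Talwex, Orbond is earned (Rule 7). With Orbond and Talwex, Wexwex is earned (Rule 9). [2 rule applications]
Ulearc: With Elmmir and Talwex, Orbond is earned (Rule 7). With Orbond and Talwex, Wexwex is earned (Rule 9). With Orbond and Wexwex, Xanule is earned (Rule 1). With Xanule, Elmmir, and Talwex, Ulearc is earned (Rule 5). [4 rule applications]
Wexwex needs fewer.

Wexwex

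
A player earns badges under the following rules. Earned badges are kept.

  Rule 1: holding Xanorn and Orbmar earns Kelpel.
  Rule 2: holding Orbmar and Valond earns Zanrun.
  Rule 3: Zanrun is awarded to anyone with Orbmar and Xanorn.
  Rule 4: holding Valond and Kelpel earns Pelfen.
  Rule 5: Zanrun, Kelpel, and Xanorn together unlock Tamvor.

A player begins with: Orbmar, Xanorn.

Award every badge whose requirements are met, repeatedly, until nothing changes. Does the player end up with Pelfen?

No

Pelfen would need Valond and Kelpel (Rule 4), but Valond is never earned.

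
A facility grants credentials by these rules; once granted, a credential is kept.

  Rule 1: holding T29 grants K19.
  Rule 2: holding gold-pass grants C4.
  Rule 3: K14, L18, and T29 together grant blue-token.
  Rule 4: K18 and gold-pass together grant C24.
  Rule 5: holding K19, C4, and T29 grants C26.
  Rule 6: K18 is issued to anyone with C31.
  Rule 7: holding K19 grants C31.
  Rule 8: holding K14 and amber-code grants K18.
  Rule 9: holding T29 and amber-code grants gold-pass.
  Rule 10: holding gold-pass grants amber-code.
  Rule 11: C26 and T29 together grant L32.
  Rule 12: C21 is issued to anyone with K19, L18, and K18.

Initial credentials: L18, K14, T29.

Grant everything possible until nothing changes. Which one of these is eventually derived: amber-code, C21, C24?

Holding T29 grants K19 (Rule 1).
Holding K19 grants C31 (Rule 7).
Holding C31 grants K18 (Rule 6).
Holding K19, L18, and K18 grants C21 (Rule 12).
amber-code would need gold-pass (Rule 10), but gold-pass is never granted. C24 would need K18 and gold-pass (Rule 4), but gold-pass is never granted.

C21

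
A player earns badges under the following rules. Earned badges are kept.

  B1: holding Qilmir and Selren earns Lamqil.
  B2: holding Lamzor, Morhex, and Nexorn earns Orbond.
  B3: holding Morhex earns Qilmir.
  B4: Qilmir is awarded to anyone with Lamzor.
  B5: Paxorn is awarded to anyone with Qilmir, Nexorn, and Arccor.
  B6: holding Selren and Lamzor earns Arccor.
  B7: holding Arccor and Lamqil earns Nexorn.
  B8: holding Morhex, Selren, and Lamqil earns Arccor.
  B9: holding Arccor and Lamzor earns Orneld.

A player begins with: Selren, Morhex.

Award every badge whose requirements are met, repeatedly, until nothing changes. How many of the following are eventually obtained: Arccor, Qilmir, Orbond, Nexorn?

3

With Morhex, Qilmir is earned (B3).
With Qilmir and Selren, Lamqil is earned (B1).
With Morhex, Selren, and Lamqil, Arccor is earned (B8).
With Arccor and Lamqil, Nexorn is earned (B7).
Arccor: reached.
Qilmir: reached.
Orbond would need Lamzor, Morhex, and Nexorn (B2), but Lamzor is never earned.
Nexorn: reached.
Reached: Arccor, Qilmir, and Nexorn — 3 of the 4.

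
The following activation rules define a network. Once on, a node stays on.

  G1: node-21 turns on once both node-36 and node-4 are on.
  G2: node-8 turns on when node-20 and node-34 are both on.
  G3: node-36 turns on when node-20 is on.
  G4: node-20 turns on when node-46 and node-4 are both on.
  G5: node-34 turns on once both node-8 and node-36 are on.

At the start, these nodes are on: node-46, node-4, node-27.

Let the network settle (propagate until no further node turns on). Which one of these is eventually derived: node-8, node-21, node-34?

node-46 and node-4 are on, so node-20 turns on (G4).
node-20 is on, so node-36 turns on (G3).
G1: node-36 and node-4 on → node-21 on.
node-34 would need node-8 and node-36 (G5), but node-8 never turns on. node-8 would need node-20 and node-34 (G2), but node-34 never turns on.

node-21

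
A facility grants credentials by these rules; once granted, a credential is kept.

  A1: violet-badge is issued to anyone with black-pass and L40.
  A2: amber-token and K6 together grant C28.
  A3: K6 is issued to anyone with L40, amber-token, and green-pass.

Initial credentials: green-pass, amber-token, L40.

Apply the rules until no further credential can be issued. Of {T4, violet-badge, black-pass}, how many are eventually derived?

No rule produces T4, and it is not given.
violet-badge would need black-pass and L40 (A1), but black-pass is never granted.
No rule produces black-pass, and it is not given.
None of the 3 are reached.

0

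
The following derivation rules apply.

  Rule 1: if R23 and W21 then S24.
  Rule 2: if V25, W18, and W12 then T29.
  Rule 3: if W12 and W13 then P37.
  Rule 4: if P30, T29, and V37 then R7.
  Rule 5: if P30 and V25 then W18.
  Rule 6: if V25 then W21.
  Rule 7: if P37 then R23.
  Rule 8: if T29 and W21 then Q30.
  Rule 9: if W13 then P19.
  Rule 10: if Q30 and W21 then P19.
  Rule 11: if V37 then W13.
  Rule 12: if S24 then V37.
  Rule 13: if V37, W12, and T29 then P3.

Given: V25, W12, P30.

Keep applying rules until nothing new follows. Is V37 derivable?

No

V37 would need S24 (Rule 12), but S24 is never established.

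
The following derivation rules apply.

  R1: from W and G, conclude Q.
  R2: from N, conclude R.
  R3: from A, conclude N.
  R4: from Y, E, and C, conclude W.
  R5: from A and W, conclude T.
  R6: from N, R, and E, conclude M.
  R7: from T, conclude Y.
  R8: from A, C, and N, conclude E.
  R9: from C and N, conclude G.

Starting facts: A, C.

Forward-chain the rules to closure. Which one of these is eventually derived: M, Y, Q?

A holds, so N follows (R3).
From A, C, and N, R8 gives E.
From N, R2 gives R.
From N, R, and E, R6 gives M.
Y would need T (R7), but T is never established. Q would need W and G (R1), but W is never established.

M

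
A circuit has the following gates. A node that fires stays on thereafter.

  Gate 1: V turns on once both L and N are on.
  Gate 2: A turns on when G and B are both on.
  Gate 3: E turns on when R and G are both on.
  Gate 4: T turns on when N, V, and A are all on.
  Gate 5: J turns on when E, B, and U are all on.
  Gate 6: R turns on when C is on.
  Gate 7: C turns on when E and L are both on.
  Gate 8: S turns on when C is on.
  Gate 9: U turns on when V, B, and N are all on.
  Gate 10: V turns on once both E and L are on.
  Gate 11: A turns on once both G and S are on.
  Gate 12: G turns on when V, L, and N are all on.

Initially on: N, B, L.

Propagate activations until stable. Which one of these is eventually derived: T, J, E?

Gate 1: L and N on → V on.
Gate 12: V, L, and N on → G on.
Gate 2: G and B on → A on.
N, V, and A are on, so T turns on (Gate 4).
J would need E, B, and U (Gate 5), but E never turns on. E would need R and G (Gate 3), but R never turns on.

T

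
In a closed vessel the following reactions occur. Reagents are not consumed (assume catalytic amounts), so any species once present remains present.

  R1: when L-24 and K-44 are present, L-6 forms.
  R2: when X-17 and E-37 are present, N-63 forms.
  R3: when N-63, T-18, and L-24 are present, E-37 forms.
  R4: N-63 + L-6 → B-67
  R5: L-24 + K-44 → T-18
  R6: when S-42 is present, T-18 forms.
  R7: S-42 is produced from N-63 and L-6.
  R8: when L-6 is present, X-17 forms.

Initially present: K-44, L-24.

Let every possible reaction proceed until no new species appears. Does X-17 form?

L-24 and K-44 present → L-6 forms (R1).
L-6 present → X-17 forms (R8).

Yes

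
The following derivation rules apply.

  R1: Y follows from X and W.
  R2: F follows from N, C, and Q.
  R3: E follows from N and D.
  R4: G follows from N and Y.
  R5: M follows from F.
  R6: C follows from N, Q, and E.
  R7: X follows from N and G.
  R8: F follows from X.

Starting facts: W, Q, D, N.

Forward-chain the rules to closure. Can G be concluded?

G would need N and Y (R4), but Y is never established.

No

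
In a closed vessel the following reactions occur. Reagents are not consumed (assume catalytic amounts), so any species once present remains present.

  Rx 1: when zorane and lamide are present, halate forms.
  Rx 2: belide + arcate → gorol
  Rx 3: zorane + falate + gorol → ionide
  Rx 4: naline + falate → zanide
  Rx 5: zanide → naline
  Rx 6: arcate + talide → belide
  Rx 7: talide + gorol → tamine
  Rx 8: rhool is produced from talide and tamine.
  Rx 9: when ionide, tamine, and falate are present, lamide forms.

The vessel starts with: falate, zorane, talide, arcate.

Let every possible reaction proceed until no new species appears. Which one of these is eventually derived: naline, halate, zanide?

halate

arcate and talide present → belide forms (Rx 6).
belide and arcate present → gorol forms (Rx 2).
talide and gorol present → tamine forms (Rx 7).
zorane, falate, and gorol present → ionide forms (Rx 3).
ionide, tamine, and falate present → lamide forms (Rx 9).
zorane and lamide present → halate forms (Rx 1).
naline would need zanide (Rx 5), but zanide never forms. zanide would need naline and falate (Rx 4), but naline never forms.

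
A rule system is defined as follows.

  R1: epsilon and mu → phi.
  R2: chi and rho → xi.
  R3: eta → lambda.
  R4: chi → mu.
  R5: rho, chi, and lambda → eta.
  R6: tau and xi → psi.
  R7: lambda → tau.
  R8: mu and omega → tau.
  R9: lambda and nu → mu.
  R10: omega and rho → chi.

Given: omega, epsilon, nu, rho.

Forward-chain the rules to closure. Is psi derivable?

omega and rho hold, so chi follows (R10).
From chi and rho, R2 gives xi.
chi holds, so mu follows (R4).
mu and omega hold, so tau follows (R8).
tau and xi hold, so psi follows (R6).

Yes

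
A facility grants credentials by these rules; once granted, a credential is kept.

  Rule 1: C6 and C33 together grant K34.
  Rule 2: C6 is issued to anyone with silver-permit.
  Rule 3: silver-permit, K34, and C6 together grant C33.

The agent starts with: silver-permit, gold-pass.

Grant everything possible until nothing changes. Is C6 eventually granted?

Yes

Holding silver-permit grants C6 (Rule 2).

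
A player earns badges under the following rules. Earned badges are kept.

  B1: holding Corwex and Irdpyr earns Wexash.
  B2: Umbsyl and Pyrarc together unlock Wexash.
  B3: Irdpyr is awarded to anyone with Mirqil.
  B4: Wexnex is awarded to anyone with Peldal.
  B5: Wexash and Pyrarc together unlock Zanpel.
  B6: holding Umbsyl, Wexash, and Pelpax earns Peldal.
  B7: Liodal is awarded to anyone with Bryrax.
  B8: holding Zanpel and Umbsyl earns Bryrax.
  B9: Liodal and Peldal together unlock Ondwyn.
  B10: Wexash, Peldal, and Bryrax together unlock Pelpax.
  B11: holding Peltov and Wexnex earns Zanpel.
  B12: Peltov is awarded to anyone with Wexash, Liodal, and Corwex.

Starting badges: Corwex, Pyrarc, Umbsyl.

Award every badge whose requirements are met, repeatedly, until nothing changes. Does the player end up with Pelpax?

Pelpax would need Wexash, Peldal, and Bryrax (B10), but Peldal is never earned.

No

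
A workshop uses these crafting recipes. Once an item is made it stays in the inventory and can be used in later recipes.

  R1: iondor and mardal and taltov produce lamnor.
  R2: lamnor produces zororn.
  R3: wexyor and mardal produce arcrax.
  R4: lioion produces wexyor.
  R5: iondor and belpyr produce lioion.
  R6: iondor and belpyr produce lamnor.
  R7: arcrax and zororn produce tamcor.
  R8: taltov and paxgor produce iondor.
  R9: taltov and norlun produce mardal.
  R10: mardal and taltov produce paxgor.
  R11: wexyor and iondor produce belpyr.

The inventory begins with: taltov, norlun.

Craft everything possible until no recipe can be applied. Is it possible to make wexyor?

No

wexyor would need lioion (R4), but lioion is never obtained.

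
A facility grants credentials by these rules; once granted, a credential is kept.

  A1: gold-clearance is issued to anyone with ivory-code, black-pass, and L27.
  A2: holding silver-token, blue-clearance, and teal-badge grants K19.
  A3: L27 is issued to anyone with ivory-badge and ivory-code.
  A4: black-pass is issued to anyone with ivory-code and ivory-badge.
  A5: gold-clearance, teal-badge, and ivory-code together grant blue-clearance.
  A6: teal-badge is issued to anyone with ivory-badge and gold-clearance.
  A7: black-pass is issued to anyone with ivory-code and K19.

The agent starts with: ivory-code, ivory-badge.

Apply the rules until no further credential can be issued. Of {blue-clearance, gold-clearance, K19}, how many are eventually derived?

2

Holding ivory-badge and ivory-code grants L27 (A3).
Holding ivory-code and ivory-badge grants black-pass (A4).
Holding ivory-code, black-pass, and L27 grants gold-clearance (A1).
Holding ivory-badge and gold-clearance grants teal-badge (A6).
Holding gold-clearance, teal-badge, and ivory-code grants blue-clearance (A5).
blue-clearance: reached.
gold-clearance: reached.
K19 would need silver-token, blue-clearance, and teal-badge (A2), but silver-token is never granted.
Reached: blue-clearance and gold-clearance — 2 of the 3.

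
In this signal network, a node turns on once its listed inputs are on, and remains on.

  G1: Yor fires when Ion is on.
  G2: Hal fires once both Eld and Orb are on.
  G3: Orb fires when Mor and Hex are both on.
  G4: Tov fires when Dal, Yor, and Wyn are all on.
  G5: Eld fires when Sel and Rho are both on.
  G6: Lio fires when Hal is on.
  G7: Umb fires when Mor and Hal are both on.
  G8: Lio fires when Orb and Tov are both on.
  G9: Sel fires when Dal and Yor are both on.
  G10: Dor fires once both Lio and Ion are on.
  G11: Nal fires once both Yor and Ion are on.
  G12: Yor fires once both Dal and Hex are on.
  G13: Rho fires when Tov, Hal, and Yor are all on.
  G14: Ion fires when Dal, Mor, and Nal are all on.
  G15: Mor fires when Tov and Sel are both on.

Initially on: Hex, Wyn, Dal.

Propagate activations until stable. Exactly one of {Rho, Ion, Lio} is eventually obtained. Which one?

Lio

Dal and Hex are on, so Yor fires (G12).
G4: Dal, Yor, and Wyn on → Tov on.
Dal and Yor are on, so Sel fires (G9).
G15: Tov and Sel on → Mor on.
G3: Mor and Hex on → Orb on.
Orb and Tov are on, so Lio fires (G8).
Rho would need Tov, Hal, and Yor (G13), but Hal never turns on. Ion would need Dal, Mor, and Nal (G14), but Nal never turns on.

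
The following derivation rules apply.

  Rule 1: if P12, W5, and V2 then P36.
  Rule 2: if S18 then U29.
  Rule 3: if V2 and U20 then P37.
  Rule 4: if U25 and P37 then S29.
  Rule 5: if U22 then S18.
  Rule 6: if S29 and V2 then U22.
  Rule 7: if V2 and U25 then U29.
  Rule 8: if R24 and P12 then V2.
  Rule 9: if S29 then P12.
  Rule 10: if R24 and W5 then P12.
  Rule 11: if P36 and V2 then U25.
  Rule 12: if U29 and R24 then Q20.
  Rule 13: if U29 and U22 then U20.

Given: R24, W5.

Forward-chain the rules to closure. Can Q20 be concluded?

Yes

From R24 and W5, Rule 10 gives P12.
From R24 and P12, Rule 8 gives V2.
P12, W5, and V2 hold, so P36 follows (Rule 1).
From P36 and V2, Rule 11 gives U25.
From V2 and U25, Rule 7 gives U29.
U29 and R24 hold, so Q20 follows (Rule 12).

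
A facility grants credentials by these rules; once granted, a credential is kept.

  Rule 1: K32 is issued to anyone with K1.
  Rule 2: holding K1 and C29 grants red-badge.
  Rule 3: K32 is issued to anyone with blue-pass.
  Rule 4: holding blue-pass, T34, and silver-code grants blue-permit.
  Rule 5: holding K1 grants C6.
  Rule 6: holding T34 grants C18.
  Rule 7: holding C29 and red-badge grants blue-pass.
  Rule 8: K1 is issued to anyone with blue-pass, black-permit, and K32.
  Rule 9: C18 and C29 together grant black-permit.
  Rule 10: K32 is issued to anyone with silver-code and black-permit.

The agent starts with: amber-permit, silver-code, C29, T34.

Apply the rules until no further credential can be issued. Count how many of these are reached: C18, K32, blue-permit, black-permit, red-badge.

Holding T34 grants C18 (Rule 6).
Holding C18 and C29 grants black-permit (Rule 9).
Holding silver-code and black-permit grants K32 (Rule 10).
C18: reached.
K32: reached.
blue-permit would need blue-pass, T34, and silver-code (Rule 4), but blue-pass is never granted.
black-permit: reached.
red-badge would need K1 and C29 (Rule 2), but K1 is never granted.
Reached: C18, K32, and black-permit — 3 of the 5.

3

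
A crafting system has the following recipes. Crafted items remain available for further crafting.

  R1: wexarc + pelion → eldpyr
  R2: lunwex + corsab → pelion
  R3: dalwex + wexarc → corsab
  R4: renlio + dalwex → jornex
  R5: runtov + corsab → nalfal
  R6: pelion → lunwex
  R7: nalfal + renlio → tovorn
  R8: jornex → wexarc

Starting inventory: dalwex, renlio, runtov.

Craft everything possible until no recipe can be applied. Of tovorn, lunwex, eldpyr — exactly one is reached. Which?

tovorn

Using R4, renlio and dalwex make jornex.
jornex → wexarc (R8).
dalwex + wexarc → corsab (R3).
runtov + corsab → nalfal (R5).
Using R7, nalfal and renlio make tovorn.
lunwex would need pelion (R6), but pelion is never obtained. eldpyr would need wexarc and pelion (R1), but pelion is never obtained.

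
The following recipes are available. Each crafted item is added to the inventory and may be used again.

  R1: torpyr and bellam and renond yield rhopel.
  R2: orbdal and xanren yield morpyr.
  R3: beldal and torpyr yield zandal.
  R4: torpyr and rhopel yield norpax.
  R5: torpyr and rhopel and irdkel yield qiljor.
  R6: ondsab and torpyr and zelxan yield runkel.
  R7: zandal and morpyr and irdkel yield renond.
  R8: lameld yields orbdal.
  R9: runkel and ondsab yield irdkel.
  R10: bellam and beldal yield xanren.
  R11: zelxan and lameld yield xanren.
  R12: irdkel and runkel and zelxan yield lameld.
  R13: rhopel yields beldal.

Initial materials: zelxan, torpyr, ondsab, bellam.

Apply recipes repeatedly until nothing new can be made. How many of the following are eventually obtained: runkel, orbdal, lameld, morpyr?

Using R6, ondsab, torpyr, and zelxan make runkel.
runkel and ondsab → irdkel (R9).
irdkel and runkel and zelxan → lameld (R12).
Using R11, zelxan and lameld make xanren.
Using R8, lameld makes orbdal.
orbdal and xanren → morpyr (R2).
runkel: reached.
orbdal: reached.
lameld: reached.
morpyr: reached.
All 4 are reached.

4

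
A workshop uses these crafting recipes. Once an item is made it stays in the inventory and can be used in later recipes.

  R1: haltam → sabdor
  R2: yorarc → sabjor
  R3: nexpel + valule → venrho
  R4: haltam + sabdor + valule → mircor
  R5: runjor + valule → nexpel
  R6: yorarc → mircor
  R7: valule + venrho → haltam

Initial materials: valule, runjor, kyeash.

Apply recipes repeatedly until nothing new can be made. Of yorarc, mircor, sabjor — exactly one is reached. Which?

Using R5, runjor and valule make nexpel.
Using R3, nexpel and valule make venrho.
Using R7, valule and venrho make haltam.
Using R1, haltam makes sabdor.
haltam + sabdor + valule → mircor (R4).
No rule produces yorarc, and it is not given. sabjor would need yorarc (R2), but yorarc is never obtained.

mircor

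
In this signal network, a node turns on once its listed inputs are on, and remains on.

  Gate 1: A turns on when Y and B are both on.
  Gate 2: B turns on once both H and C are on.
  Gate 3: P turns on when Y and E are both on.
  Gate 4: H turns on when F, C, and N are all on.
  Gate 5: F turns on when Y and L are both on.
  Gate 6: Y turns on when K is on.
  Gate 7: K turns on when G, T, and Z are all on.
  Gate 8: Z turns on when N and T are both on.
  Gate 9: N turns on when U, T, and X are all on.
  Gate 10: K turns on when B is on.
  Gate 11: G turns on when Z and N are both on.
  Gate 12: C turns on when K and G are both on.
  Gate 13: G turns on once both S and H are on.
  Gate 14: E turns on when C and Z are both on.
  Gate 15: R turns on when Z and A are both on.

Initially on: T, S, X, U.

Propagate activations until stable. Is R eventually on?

R would need Z and A (Gate 15), but A never turns on.

No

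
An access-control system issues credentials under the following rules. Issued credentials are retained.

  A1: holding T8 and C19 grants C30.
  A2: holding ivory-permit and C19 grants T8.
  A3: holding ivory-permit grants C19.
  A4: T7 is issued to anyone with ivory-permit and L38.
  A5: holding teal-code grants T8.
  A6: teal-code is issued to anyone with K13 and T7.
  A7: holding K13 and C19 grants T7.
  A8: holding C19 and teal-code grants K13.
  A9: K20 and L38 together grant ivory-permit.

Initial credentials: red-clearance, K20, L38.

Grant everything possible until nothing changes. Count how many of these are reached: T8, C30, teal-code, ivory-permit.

Holding K20 and L38 grants ivory-permit (A9).
Holding ivory-permit grants C19 (A3).
Holding ivory-permit and C19 grants T8 (A2).
Holding T8 and C19 grants C30 (A1).
T8: reached.
C30: reached.
teal-code would need K13 and T7 (A6), but K13 is never granted.
ivory-permit: reached.
Reached: T8, C30, and ivory-permit — 3 of the 4.

3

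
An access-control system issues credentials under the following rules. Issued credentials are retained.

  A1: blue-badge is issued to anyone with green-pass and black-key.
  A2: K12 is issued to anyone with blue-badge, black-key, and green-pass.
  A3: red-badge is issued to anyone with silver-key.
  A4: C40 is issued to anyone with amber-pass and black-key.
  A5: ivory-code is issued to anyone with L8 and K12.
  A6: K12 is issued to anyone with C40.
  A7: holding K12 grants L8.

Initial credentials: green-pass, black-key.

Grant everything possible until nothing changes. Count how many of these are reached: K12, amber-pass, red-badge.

Holding green-pass and black-key grants blue-badge (A1).
Holding blue-badge, black-key, and green-pass grants K12 (A2).
K12: reached.
No rule produces amber-pass, and it is not given.
red-badge would need silver-key (A3), but silver-key is never granted.
Reached: K12 — 1 of the 3.

1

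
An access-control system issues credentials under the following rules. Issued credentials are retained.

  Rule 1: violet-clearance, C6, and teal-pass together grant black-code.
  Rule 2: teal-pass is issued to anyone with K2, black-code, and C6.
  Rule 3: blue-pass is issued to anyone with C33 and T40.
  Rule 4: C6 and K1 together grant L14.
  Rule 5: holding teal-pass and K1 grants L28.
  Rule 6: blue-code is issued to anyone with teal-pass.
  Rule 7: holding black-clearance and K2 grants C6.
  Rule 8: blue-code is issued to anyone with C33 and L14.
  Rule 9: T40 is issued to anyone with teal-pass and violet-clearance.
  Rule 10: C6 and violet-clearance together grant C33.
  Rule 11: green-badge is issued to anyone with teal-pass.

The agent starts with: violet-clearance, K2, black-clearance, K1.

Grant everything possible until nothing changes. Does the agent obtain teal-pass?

teal-pass would need K2, black-code, and C6 (Rule 2), but black-code is never granted.

No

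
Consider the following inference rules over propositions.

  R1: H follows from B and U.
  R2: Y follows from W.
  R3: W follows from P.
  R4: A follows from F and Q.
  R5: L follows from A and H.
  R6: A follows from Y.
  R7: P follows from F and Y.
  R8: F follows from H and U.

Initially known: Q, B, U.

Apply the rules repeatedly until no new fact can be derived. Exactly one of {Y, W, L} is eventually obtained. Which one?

B and U hold, so H follows (R1).
H and U hold, so F follows (R8).
F and Q hold, so A follows (R4).
A and H hold, so L follows (R5).
W would need P (R3), but P is never established. Y would need W (R2), but W is never established.

L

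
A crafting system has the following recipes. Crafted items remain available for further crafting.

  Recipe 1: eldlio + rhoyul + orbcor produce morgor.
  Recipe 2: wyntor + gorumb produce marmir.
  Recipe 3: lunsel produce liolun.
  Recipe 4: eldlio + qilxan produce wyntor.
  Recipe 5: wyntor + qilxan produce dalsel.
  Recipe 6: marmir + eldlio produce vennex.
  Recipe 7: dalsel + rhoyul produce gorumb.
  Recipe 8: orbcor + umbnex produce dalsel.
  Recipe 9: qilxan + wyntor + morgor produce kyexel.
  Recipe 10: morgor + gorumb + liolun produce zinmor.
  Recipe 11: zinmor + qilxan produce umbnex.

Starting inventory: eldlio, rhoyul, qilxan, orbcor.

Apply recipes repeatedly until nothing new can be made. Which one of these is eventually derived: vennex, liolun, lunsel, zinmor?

eldlio + qilxan → wyntor (Recipe 4).
wyntor + qilxan → dalsel (Recipe 5).
dalsel + rhoyul → gorumb (Recipe 7).
Using Recipe 2, wyntor and gorumb make marmir.
Using Recipe 6, marmir and eldlio make vennex.
liolun would need lunsel (Recipe 3), but lunsel is never obtained. zinmor would need morgor, gorumb, and liolun (Recipe 10), but liolun is never obtained. No rule produces lunsel, and it is not given.

vennex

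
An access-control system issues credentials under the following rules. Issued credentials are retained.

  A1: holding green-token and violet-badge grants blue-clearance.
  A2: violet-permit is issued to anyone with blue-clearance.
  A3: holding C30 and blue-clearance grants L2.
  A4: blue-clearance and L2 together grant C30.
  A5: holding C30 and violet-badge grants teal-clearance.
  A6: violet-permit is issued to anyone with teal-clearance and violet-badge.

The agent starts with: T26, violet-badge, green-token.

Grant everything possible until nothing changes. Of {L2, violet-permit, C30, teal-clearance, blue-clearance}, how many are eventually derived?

2

Holding green-token and violet-badge grants blue-clearance (A1).
Holding blue-clearance grants violet-permit (A2).
L2 would need C30 and blue-clearance (A3), but C30 is never granted.
violet-permit: reached.
C30 would need blue-clearance and L2 (A4), but L2 is never granted.
teal-clearance would need C30 and violet-badge (A5), but C30 is never granted.
blue-clearance: reached.
Reached: violet-permit and blue-clearance — 2 of the 5.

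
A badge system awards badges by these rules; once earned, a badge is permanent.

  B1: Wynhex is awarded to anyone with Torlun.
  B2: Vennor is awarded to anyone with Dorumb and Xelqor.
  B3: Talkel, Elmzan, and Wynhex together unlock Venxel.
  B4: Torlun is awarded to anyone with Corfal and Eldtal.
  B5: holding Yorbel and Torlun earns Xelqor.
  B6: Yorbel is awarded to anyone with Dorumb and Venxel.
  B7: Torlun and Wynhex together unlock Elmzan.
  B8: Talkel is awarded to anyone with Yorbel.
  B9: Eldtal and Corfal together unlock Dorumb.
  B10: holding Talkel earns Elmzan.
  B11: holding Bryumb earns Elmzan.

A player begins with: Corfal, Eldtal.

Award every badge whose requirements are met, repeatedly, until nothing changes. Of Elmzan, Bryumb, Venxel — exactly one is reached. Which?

Elmzan

With Corfal and Eldtal, Torlun is earned (B4).
With Torlun, Wynhex is earned (B1).
With Torlun and Wynhex, Elmzan is earned (B7).
Venxel would need Talkel, Elmzan, and Wynhex (B3), but Talkel is never earned. No rule produces Bryumb, and it is not given.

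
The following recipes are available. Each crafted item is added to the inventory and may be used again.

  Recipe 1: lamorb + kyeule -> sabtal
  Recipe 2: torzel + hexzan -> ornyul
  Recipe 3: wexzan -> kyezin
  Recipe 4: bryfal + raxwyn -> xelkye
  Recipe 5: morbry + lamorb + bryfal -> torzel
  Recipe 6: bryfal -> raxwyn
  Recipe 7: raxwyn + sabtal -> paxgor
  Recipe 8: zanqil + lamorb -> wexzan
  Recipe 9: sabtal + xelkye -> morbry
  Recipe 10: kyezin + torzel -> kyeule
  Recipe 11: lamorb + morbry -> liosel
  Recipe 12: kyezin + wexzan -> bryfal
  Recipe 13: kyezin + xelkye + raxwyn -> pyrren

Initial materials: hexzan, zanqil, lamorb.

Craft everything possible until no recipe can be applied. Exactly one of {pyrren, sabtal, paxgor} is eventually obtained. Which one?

pyrren

zanqil + lamorb -> wexzan (Recipe 8).
Using Recipe 3, wexzan makes kyezin.
kyezin + wexzan -> bryfal (Recipe 12).
bryfal -> raxwyn (Recipe 6).
bryfal + raxwyn -> xelkye (Recipe 4).
kyezin + xelkye + raxwyn -> pyrren (Recipe 13).
paxgor would need raxwyn and sabtal (Recipe 7), but sabtal is never obtained. sabtal would need lamorb and kyeule (Recipe 1), but kyeule is never obtained.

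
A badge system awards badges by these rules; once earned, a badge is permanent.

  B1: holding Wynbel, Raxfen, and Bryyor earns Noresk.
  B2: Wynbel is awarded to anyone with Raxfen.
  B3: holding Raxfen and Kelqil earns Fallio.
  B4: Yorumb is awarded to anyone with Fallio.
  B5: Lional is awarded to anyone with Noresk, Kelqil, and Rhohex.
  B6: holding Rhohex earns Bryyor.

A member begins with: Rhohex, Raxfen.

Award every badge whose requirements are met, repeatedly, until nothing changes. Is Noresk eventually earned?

Yes

With Rhohex, Bryyor is earned (B6).
With Raxfen, Wynbel is earned (B2).
With Wynbel, Raxfen, and Bryyor, Noresk is earned (B1).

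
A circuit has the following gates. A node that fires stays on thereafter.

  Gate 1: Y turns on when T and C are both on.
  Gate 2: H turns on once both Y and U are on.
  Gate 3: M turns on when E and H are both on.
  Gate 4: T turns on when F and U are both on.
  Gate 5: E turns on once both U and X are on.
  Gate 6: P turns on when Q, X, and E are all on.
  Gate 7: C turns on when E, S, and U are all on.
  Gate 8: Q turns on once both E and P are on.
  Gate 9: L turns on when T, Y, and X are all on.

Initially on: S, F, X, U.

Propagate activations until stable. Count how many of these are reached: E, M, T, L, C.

Gate 5: U and X on → E on.
F and U are on, so T turns on (Gate 4).
E, S, and U are on, so C turns on (Gate 7).
T and C are on, so Y turns on (Gate 1).
Gate 2: Y and U on → H on.
T, Y, and X are on, so L turns on (Gate 9).
Gate 3: E and H on → M on.
E: reached.
M: reached.
T: reached.
L: reached.
C: reached.
All 5 are reached.

5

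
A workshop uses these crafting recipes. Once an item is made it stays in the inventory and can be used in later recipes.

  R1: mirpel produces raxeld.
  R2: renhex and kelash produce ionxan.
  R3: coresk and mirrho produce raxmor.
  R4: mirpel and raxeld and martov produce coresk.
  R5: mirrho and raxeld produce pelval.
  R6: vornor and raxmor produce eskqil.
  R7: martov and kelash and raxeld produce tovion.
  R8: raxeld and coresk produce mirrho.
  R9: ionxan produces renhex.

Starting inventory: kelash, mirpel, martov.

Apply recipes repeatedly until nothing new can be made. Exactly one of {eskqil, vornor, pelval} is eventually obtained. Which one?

Using R1, mirpel makes raxeld.
mirpel and raxeld and martov → coresk (R4).
Using R8, raxeld and coresk make mirrho.
Using R5, mirrho and raxeld make pelval.
eskqil would need vornor and raxmor (R6), but vornor is never obtained. No rule produces vornor, and it is not given.

pelval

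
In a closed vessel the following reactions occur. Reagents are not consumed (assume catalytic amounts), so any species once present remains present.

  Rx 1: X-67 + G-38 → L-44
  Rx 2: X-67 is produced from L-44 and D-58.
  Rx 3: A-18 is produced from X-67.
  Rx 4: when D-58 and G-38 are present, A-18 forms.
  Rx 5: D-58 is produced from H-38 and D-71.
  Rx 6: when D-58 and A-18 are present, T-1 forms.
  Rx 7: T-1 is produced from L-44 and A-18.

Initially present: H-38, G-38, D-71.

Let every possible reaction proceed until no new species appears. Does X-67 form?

No

X-67 would need L-44 and D-58 (Rx 2), but L-44 never forms.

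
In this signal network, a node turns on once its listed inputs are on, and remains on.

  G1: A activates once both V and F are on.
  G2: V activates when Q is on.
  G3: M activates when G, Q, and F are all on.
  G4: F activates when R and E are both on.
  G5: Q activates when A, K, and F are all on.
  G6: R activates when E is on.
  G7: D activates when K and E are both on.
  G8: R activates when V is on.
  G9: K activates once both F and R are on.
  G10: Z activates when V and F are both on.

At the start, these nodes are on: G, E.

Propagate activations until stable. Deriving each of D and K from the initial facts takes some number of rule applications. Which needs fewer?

K: E is on, so R activates (G6). R and E are on, so F activates (G4). G9: F and R on → K on. [3 rule applications]
D: E is on, so R activates (G6). R and E are on, so F activates (G4). F and R are on, so K activates (G9). K and E are on, so D activates (G7). [4 rule applications]
K needs fewer.

K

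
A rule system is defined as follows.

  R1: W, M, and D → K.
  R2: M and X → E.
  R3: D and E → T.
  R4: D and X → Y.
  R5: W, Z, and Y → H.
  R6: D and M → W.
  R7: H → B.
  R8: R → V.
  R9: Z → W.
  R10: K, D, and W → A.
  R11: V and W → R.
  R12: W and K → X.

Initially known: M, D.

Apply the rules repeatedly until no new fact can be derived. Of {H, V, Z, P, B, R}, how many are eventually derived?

0

H would need W, Z, and Y (R5), but Z is never established.
V would need R (R8), but R is never established.
No rule produces Z, and it is not given.
No rule produces P, and it is not given.
B would need H (R7), but H is never established.
R would need V and W (R11), but V is never established.
None of the 6 are reached.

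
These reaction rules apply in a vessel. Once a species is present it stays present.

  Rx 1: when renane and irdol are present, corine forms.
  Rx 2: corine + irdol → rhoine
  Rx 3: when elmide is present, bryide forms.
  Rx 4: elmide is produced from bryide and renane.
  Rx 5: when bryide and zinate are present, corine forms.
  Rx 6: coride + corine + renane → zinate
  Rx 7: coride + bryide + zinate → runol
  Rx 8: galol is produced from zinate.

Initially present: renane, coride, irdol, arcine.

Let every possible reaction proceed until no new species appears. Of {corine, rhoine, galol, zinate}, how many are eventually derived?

renane and irdol present → corine forms (Rx 1).
corine and irdol present → rhoine forms (Rx 2).
coride, corine, and renane present → zinate forms (Rx 6).
zinate present → galol forms (Rx 8).
corine: reached.
rhoine: reached.
galol: reached.
zinate: reached.
All 4 are reached.

4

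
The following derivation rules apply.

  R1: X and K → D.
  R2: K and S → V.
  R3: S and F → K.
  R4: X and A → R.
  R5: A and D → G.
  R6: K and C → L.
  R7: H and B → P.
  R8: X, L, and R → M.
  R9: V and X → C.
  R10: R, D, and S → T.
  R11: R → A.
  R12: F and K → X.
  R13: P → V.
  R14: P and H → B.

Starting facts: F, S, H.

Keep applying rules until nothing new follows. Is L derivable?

Yes

S and F hold, so K follows (R3).
K and S hold, so V follows (R2).
F and K hold, so X follows (R12).
V and X hold, so C follows (R9).
From K and C, R6 gives L.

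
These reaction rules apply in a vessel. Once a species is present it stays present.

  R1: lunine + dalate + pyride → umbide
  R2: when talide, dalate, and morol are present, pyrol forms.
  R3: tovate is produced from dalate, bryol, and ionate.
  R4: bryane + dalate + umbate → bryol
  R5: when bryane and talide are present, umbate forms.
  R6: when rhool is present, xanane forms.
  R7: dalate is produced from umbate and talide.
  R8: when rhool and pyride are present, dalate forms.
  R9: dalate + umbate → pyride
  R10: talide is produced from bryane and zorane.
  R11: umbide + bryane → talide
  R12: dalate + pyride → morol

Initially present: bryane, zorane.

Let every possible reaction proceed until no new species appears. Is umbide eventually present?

umbide would need lunine, dalate, and pyride (R1), but lunine never forms.

No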